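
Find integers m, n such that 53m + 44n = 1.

Step 1: Check solvability.
gcd(53, 44) = 1
Since 1 divides 1, solutions exist.

Step 2: Apply extended Euclidean algorithm to find gcd.
We find integers such that 53*x0 + 44*y0 = 1

Step 3: Scale the particular solution.
Multiply by 1/1 = 1:
m = 5, n = -6

Step 4: Verify.
53*(5) + 44*(-6) = 1 = 1 ✓

m = 5, n = -6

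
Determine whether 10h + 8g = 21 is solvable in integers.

Step 1: Compute gcd(10, 8).
gcd(10, 8) = 2

Step 2: Check divisibility.
Does 2 divide 21? 21 = 2 x 10 + 1, so no.

By the theorem on linear Diophantine equations, 10h + 8g = 21 has integer solutions if and only if gcd(10, 8) divides 21. Since 2 does not divide 21, no solutions exist.

No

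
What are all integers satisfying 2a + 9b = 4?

Step 1: Compute gcd(2, 9) = 1.
Since 1 divides 4, solutions exist.

Step 2: Find a particular solution using extended Euclidean algorithm.
We get a₀ = -16, b₀ = 4.
Check: 2*-16 + 9*4 = 4 = 4 ✓

Step 3: Write the general solution.
a = -16 + (9/1)t = -16 + 9t
b = 4 - (2/1)t = 4 - 2t
for any integer t.

a = -16 + 9t, b = 4 - 2t for integer t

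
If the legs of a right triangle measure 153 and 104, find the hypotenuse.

c² = a² + b² = 153² + 104² = 23409 + 10816 = 34225
c = 185

185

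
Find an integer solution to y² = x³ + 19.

Try small integer x values and check whether x³ + 19 is a perfect square.
x = 5: x³ + 19 = 5³ + 19 = 125 + 19 = 144
Is 144 a perfect square? 12² = 144 ✓
So (x, y) = (5, 12) is a solution.

x = 5, y = 12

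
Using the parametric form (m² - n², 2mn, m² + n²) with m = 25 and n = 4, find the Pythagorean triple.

a = m² - n² = 25² - 4² = 625 - 16 = 609
b = 2mn = 2·25·4 = 200
c = m² + n² = 625 + 16 = 641
Verify: 609² + 200² = 370881 + 40000 = 410881 = 641² ✓

(609, 200, 641)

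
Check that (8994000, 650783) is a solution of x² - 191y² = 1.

Compute x² = 8994000² = 80892036000000
Compute 191y² = 191·650783² = 191·423518513089 = 80892035999999
x² - 191y² = 80892036000000 - 80892035999999 = 1
Since this equals 1, (8994000, 650783) is a solution.

Yes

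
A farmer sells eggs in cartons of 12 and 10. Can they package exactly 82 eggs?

We need non-negative a, b with 12a + 10b = 82.
gcd(12, 10) = 2 divides 82.
Try a = 1: 10b = 82 - 12 = 70, so b = 7.
One way: 1 cartons of 12 and 7 cartons of 10.

Yes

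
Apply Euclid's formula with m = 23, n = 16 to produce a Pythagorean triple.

a = m² - n² = 23² - 16² = 529 - 256 = 273
b = 2mn = 2·23·16 = 736
c = m² + n² = 529 + 256 = 785
Verify: 273² + 736² = 74529 + 541696 = 616225 = 785² ✓

(273, 736, 785)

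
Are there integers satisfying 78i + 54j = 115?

Step 1: Compute gcd(78, 54).
gcd(78, 54) = 6

Step 2: Check divisibility.
Does 6 divide 115? 115 = 6 x 19 + 1, so no.

By the theorem on linear Diophantine equations, 78i + 54j = 115 has integer solutions if and only if gcd(78, 54) divides 115. Since 6 does not divide 115, no solutions exist.

No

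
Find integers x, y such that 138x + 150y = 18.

Step 1: Check solvability.
gcd(138, 150) = 6
Since 6 divides 18, solutions exist.

Step 2: Apply extended Euclidean algorithm to find gcd.
We find integers such that 138*x0 + 150*y0 = 6

Step 3: Scale the particular solution.
Multiply by 18/6 = 3:
x = 36, y = -33

Step 4: Verify.
138*(36) + 150*(-33) = 18 = 18 ✓

x = 36, y = -33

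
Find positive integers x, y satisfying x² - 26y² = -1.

We need x² = 26y² - 1. Try successive y:
y = 1: x² = 26·1² - 1 = 25 = 5² ✓
Check: 5² - 26·1² = 25 - 26 = -1 ✓

x = 5, y = 1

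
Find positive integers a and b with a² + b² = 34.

We need to find integers a, b > 0 such that a² + b² = 34.
Trying a = 3: b² = 34 - 3² = 34 - 9 = 25
b = 5
Check: 3² + 5² = 9 + 25 = 34 ✓

34 = 3² + 5²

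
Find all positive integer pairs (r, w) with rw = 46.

The positive divisors of 46 are: 1, 2, 23, 46.
Each divisor d gives the pair (d, 46/d):
(1, 46), (2, 23), (23, 2), (46, 1)

(1, 46), (2, 23), (23, 2), (46, 1)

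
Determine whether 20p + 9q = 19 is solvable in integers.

Step 1: Compute gcd(20, 9).
gcd(20, 9) = 1

Step 2: Check divisibility.
Does 1 divide 19? 19 = 1 x 19, so yes.

By the theorem on linear Diophantine equations, 20p + 9q = 19 has integer solutions if and only if gcd(20, 9) divides 19. Since 1 | 19, solutions exist.

Yes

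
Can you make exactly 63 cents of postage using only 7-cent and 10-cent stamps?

We need non-negative x, y with 7x + 10y = 63.
gcd(7, 10) = 1 divides 63, so integer solutions exist.
Search for a non-negative one: x = 9 gives 10y = 63 - 63 = 0, so y = 0.
Check: 7·9 + 10·0 = 63 ✓

Yes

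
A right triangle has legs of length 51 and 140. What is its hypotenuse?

c² = a² + b² = 51² + 140² = 2601 + 19600 = 22201
c = 149

149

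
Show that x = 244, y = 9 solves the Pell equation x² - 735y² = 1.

Compute x² = 244² = 59536
Compute 735y² = 735·9² = 735·81 = 59535
x² - 735y² = 59536 - 59535 = 1
Since this equals 1, (244, 9) is a solution.

Yes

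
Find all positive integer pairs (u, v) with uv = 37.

The positive divisors of 37 are: 1, 37.
Each divisor d gives the pair (d, 37/d):
(1, 37), (37, 1)

(1, 37), (37, 1)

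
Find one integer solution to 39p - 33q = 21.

Step 1: Check solvability.
gcd(39, 33) = 3
Since 3 divides 21, solutions exist.

Step 2: Apply extended Euclidean algorithm to find gcd.
We find integers such that 39*x0 + 33*y0 = 3

Step 3: Scale the particular solution.
Multiply by 21/3 = 7:
p = -35, q = -42

Step 4: Verify.
39*(-35) - 33*(-42) = 21 = 21 ✓

p = -35, q = -42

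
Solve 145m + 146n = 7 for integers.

Step 1: Check solvability.
gcd(145, 146) = 1
Since 1 divides 7, solutions exist.

Step 2: Apply extended Euclidean algorithm to find gcd.
We find integers such that 145*x0 + 146*y0 = 1

Step 3: Scale the particular solution.
Multiply by 7/1 = 7:
m = -7, n = 7

Step 4: Verify.
145*(-7) + 146*(7) = 7 = 7 ✓

m = -7, n = 7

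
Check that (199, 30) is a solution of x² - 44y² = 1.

Compute x² = 199² = 39601
Compute 44y² = 44·30² = 44·900 = 39600
x² - 44y² = 39601 - 39600 = 1
Since this equals 1, (199, 30) is a solution.

Yes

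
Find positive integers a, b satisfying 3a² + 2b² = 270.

Try small values of a and check whether (270 - 3a²)/2 is a perfect square.
a = 6: 3·6² = 108, so 2b² = 270 - 108 = 162, giving b² = 81, b = 9.
Check: 3·6² + 2·9² = 108 + 162 = 270 ✓

a = 6, b = 9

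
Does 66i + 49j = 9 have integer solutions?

Step 1: Compute gcd(66, 49).
gcd(66, 49) = 1

Step 2: Check divisibility.
Does 1 divide 9? 9 = 1 x 9, so yes.

By the theorem on linear Diophantine equations, 66i + 49j = 9 has integer solutions if and only if gcd(66, 49) divides 9. Since 1 | 9, solutions exist.

Yes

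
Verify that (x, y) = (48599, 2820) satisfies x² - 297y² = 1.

Compute x² = 48599² = 2361862801
Compute 297y² = 297·2820² = 297·7952400 = 2361862800
x² - 297y² = 2361862801 - 2361862800 = 1
Since this equals 1, (48599, 2820) is a solution.

Yes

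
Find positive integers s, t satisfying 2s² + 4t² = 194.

Try small values of s and check whether (194 - 2s²)/4 is a perfect square.
s = 5: 2·5² = 50, so 4t² = 194 - 50 = 144, giving t² = 36, t = 6.
Check: 2·5² + 4·6² = 50 + 144 = 194 ✓

s = 5, t = 6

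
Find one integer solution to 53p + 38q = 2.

Step 1: Check solvability.
gcd(53, 38) = 1
Since 1 divides 2, solutions exist.

Step 2: Apply extended Euclidean algorithm to find gcd.
We find integers such that 53*x0 + 38*y0 = 1

Step 3: Scale the particular solution.
Multiply by 2/1 = 2:
p = -10, q = 14

Step 4: Verify.
53*(-10) + 38*(14) = 2 = 2 ✓

p = -10, q = 14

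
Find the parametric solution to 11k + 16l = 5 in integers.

Step 1: Compute gcd(11, 16) = 1.
Since 1 divides 5, solutions exist.

Step 2: Find a particular solution using extended Euclidean algorithm.
We get k₀ = 15, l₀ = -10.
Check: 11*15 + 16*-10 = 5 = 5 ✓

Step 3: Write the general solution.
k = 15 + (16/1)t = 15 + 16t
l = -10 - (11/1)t = -10 - 11t
for any integer t.

k = 15 + 16t, l = -10 - 11t for integer t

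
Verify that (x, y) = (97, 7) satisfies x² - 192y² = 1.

Compute x² = 97² = 9409
Compute 192y² = 192·7² = 192·49 = 9408
x² - 192y² = 9409 - 9408 = 1
Since this equals 1, (97, 7) is a solution.

Yes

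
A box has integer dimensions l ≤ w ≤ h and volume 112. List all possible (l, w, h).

Iterate l from 1 to ⌊112^(1/3)⌋. For each l dividing 112, iterate w ≥ l with w dividing 112/l, and set h = 112/(l·w).
Triples found (9): (1×1×112), (1×2×56), (1×4×28), (1×7×16), (1×8×14), (2×2×28), (2×4×14), (2×7×8), (4×4×7)

(1×1×112), (1×2×56), (1×4×28), (1×7×16), (1×8×14), (2×2×28), (2×4×14), (2×7×8), (4×4×7)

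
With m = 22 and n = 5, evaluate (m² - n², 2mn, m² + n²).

a = m² - n² = 484 - 25 = 459
b = 2mn = 2·22·5 = 220
c = m² + n² = 484 + 25 = 509
Verify: 459² + 220² = 210681 + 48400 = 259081 = 509² ✓

(459, 220, 509)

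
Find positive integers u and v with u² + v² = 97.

We need to find integers u, v > 0 such that u² + v² = 97.
Trying u = 4: v² = 97 - 4² = 97 - 16 = 81
v = 9
Check: 4² + 9² = 16 + 81 = 97 ✓

97 = 4² + 9²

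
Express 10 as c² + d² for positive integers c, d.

We need to find integers c, d > 0 such that c² + d² = 10.
Trying c = 1: d² = 10 - 1² = 10 - 1 = 9
d = 3
Check: 1² + 3² = 1 + 9 = 10 ✓

10 = 1² + 3²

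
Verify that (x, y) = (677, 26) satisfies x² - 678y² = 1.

Compute x² = 677² = 458329
Compute 678y² = 678·26² = 678·676 = 458328
x² - 678y² = 458329 - 458328 = 1
Since this equals 1, (677, 26) is a solution.

Yes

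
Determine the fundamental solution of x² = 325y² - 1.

We need x² = 325y² - 1. Try successive y:
y = 1: x² = 325·1² - 1 = 324 = 18² ✓
Check: 18² - 325·1² = 324 - 325 = -1 ✓

x = 18, y = 1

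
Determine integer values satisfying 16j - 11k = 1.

Step 1: Check solvability.
gcd(16, 11) = 1
Since 1 divides 1, solutions exist.

Step 2: Apply extended Euclidean algorithm to find gcd.
We find integers such that 16*x0 + 11*y0 = 1

Step 3: Scale the particular solution.
Multiply by 1/1 = 1:
j = -2, k = -3

Step 4: Verify.
16*(-2) - 11*(-3) = 1 = 1 ✓

j = -2, k = -3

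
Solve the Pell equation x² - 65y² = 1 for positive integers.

We seek the smallest positive integers (x, y) with x² - 65y² = 1, i.e., x² = 65y² + 1.
Try successive y values:
y = 1: x² = 65·1² + 1 = 66, not a perfect square
y = 2: x² = 65·2² + 1 = 261, not a perfect square
y = 3: x² = 65·3² + 1 = 586, not a perfect square
... continuing the search (or via continued fractions) ...
y = 16: x² = 65·16² + 1 = 16641, x = 129 ✓

Verify: 129² - 65·16² = 16641 - 16640 = 1 ✓

x = 129, y = 16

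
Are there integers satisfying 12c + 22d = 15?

Step 1: Compute gcd(12, 22).
gcd(12, 22) = 2

Step 2: Check divisibility.
Does 2 divide 15? 15 = 2 x 7 + 1, so no.

By the theorem on linear Diophantine equations, 12c + 22d = 15 has integer solutions if and only if gcd(12, 22) divides 15. Since 2 does not divide 15, no solutions exist.

No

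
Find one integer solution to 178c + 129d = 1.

Step 1: Check solvability.
gcd(178, 129) = 1
Since 1 divides 1, solutions exist.

Step 2: Apply extended Euclidean algorithm to find gcd.
We find integers such that 178*x0 + 129*y0 = 1

Step 3: Scale the particular solution.
Multiply by 1/1 = 1:
c = -50, d = 69

Step 4: Verify.
178*(-50) + 129*(69) = 1 = 1 ✓

c = -50, d = 69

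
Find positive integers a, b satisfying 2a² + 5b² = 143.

Try small values of a and check whether (143 - 2a²)/5 is a perfect square.
a = 3: 2·3² = 18, so 5b² = 143 - 18 = 125, giving b² = 25, b = 5.
Check: 2·3² + 5·5² = 18 + 125 = 143 ✓

a = 3, b = 5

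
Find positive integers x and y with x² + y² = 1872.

We need to find integers x, y > 0 such that x² + y² = 1872.
Trying x = 24: y² = 1872 - 24² = 1872 - 576 = 1296
y = 36
Check: 24² + 36² = 576 + 1296 = 1872 ✓

1872 = 24² + 36²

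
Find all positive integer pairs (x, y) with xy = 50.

The positive divisors of 50 are: 1, 2, 5, 10, 25, 50.
Each divisor d gives the pair (d, 50/d):
(1, 50), (2, 25), (5, 10), (10, 5), (25, 2), (50, 1)

(1, 50), (2, 25), (5, 10), (10, 5), (25, 2), (50, 1)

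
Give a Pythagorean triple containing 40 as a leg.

We need the other leg and hypotenuse such that 40² + x² = c².
Take x = 9, c = 41: 40² + 9² = 1600 + 81 = 1681 = 41² ✓
Triple: (9, 40, 41)

(9, 40, 41)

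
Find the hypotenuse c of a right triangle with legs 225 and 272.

c² = a² + b² = 225² + 272² = 50625 + 73984 = 124609
c = 353

353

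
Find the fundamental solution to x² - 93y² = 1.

We seek the smallest positive integers (x, y) with x² - 93y² = 1, i.e., x² = 93y² + 1.
Try successive y values:
y = 1: x² = 93·1² + 1 = 94, not a perfect square
y = 2: x² = 93·2² + 1 = 373, not a perfect square
y = 3: x² = 93·3² + 1 = 838, not a perfect square
... continuing the search (or via continued fractions) ...
y = 1260: x² = 93·1260² + 1 = 147646801, x = 12151 ✓

Verify: 12151² - 93·1260² = 147646801 - 147646800 = 1 ✓

x = 12151, y = 1260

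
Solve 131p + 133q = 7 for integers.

Step 1: Check solvability.
gcd(131, 133) = 1
Since 1 divides 7, solutions exist.

Step 2: Apply extended Euclidean algorithm to find gcd.
We find integers such that 131*x0 + 133*y0 = 1

Step 3: Scale the particular solution.
Multiply by 7/1 = 7:
p = 462, q = -455

Step 4: Verify.
131*(462) + 133*(-455) = 7 = 7 ✓

p = 462, q = -455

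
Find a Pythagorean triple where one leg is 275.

We need the other leg and hypotenuse such that 275² + x² = c².
Take x = 252, c = 373: 275² + 252² = 75625 + 63504 = 139129 = 373² ✓
Triple: (275, 252, 373)

(275, 252, 373)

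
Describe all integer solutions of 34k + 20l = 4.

Step 1: Compute gcd(34, 20) = 2.
Since 2 divides 4, solutions exist.

Step 2: Find a particular solution using extended Euclidean algorithm.
We get k₀ = 6, l₀ = -10.
Check: 34*6 + 20*-10 = 4 = 4 ✓

Step 3: Write the general solution.
k = 6 + (20/2)t = 6 + 10t
l = -10 - (34/2)t = -10 - 17t
for any integer t.

k = 6 + 10t, l = -10 - 17t for integer t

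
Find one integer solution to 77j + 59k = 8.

Step 1: Check solvability.
gcd(77, 59) = 1
Since 1 divides 8, solutions exist.

Step 2: Apply extended Euclidean algorithm to find gcd.
We find integers such that 77*x0 + 59*y0 = 1

Step 3: Scale the particular solution.
Multiply by 8/1 = 8:
j = 184, k = -240

Step 4: Verify.
77*(184) + 59*(-240) = 8 = 8 ✓

j = 184, k = -240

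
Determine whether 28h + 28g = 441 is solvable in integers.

Step 1: Compute gcd(28, 28).
gcd(28, 28) = 28

Step 2: Check divisibility.
Does 28 divide 441? 441 = 28 x 15 + 21, so no.

By the theorem on linear Diophantine equations, 28h + 28g = 441 has integer solutions if and only if gcd(28, 28) divides 441. Since 28 does not divide 441, no solutions exist.

No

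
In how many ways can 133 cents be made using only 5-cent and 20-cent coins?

We need non-negative integers (x, y) with 5x + 20y = 133.
For each x from 0 to 26, check if (133 - 5x) is a non-negative multiple of 20.
Solutions (x, y): none
Count: 0

0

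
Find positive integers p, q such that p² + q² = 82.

Search for p with 82 - p² a perfect square.
p = 1: 82 - 1² = 82 - 1 = 81 = 9² ✓
So p = 1, q = 9.

p = 1, q = 9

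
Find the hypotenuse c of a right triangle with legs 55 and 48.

c² = a² + b² = 55² + 48² = 3025 + 2304 = 5329
c = 73

73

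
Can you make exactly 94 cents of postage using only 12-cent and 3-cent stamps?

We need non-negative x, y with 12x + 3y = 94.
gcd(12, 3) = 3, and 3 does not divide 94.
No integer solutions exist, so certainly no non-negative ones.

No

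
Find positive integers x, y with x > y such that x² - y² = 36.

Factor: x² - y² = (x+y)(x-y) = 36.
We need two factors of 36 with the same parity.
Use x+y = 18 and x-y = 2 (product 18·2 = 36).
Adding: 2x = 20, so x = 10.
Subtracting: 2y = 16, so y = 8.
Check: 10² - 8² = 100 - 64 = 36 ✓

x = 10, y = 8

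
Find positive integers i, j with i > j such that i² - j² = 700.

Factor: i² - j² = (i+j)(i-j) = 700.
We need two factors of 700 with the same parity.
Use i+j = 350 and i-j = 2 (product 350·2 = 700).
Adding: 2i = 352, so i = 176.
Subtracting: 2j = 348, so j = 174.
Check: 176² - 174² = 30976 - 30276 = 700 ✓

i = 176, j = 174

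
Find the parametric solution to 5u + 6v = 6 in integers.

Step 1: Compute gcd(5, 6) = 1.
Since 1 divides 6, solutions exist.

Step 2: Find a particular solution using extended Euclidean algorithm.
We get u₀ = -6, v₀ = 6.
Check: 5*-6 + 6*6 = 6 = 6 ✓

Step 3: Write the general solution.
u = -6 + (6/1)t = -6 + 6t
v = 6 - (5/1)t = 6 - 5t
for any integer t.

u = -6 + 6t, v = 6 - 5t for integer t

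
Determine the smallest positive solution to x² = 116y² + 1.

We seek the smallest positive integers (x, y) with x² - 116y² = 1, i.e., x² = 116y² + 1.
Try successive y values:
y = 1: x² = 116·1² + 1 = 117, not a perfect square
y = 2: x² = 116·2² + 1 = 465, not a perfect square
y = 3: x² = 116·3² + 1 = 1045, not a perfect square
... continuing the search (or via continued fractions) ...
y = 910: x² = 116·910² + 1 = 96059601, x = 9801 ✓

Verify: 9801² - 116·910² = 96059601 - 96059600 = 1 ✓

x = 9801, y = 910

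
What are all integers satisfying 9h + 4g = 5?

Step 1: Compute gcd(9, 4) = 1.
Since 1 divides 5, solutions exist.

Step 2: Find a particular solution using extended Euclidean algorithm.
We get h₀ = 5, g₀ = -10.
Check: 9*5 + 4*-10 = 5 = 5 ✓

Step 3: Write the general solution.
h = 5 + (4/1)t = 5 + 4t
g = -10 - (9/1)t = -10 - 9t
for any integer t.

h = 5 + 4t, g = -10 - 9t for integer t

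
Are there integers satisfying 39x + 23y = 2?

Step 1: Compute gcd(39, 23).
gcd(39, 23) = 1

Step 2: Check divisibility.
Does 1 divide 2? 2 = 1 x 2, so yes.

By the theorem on linear Diophantine equations, 39x + 23y = 2 has integer solutions if and only if gcd(39, 23) divides 2. Since 1 | 2, solutions exist.

Yes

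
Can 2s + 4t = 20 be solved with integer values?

Step 1: Compute gcd(2, 4).
gcd(2, 4) = 2

Step 2: Check divisibility.
Does 2 divide 20? 20 = 2 x 10, so yes.

By the theorem on linear Diophantine equations, 2s + 4t = 20 has integer solutions if and only if gcd(2, 4) divides 20. Since 2 | 20, solutions exist.

Yes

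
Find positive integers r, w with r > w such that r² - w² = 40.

Factor: r² - w² = (r+w)(r-w) = 40.
We need two factors of 40 with the same parity.
Use r+w = 20 and r-w = 2 (product 20·2 = 40).
Adding: 2r = 22, so r = 11.
Subtracting: 2w = 18, so w = 9.
Check: 11² - 9² = 121 - 81 = 40 ✓

r = 11, w = 9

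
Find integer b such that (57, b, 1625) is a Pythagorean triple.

b² = c² - a² = 1625² - 57² = 2640625 - 3249 = 2637376
b = sqrt(2637376) = 1624

1624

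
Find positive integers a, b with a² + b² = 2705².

We need a² + b² = 2705² = 7317025.
Trying: 1705² + 2100² = 2907025 + 4410000 = 7317025 ✓

(1705, 2100, 2705)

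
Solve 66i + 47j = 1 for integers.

Step 1: Check solvability.
gcd(66, 47) = 1
Since 1 divides 1, solutions exist.

Step 2: Apply extended Euclidean algorithm to find gcd.
We find integers such that 66*x0 + 47*y0 = 1

Step 3: Scale the particular solution.
Multiply by 1/1 = 1:
i = 5, j = -7

Step 4: Verify.
66*(5) + 47*(-7) = 1 = 1 ✓

i = 5, j = -7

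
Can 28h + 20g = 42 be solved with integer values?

Step 1: Compute gcd(28, 20).
gcd(28, 20) = 4

Step 2: Check divisibility.
Does 4 divide 42? 42 = 4 x 10 + 2, so no.

By the theorem on linear Diophantine equations, 28h + 20g = 42 has integer solutions if and only if gcd(28, 20) divides 42. Since 4 does not divide 42, no solutions exist.

No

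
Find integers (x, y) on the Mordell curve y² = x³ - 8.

Try small integer x values and check whether x³ - 8 is a perfect square.
x = 2: x³ - 8 = 2³ - 8 = 8 - 8 = 0
Is 0 a perfect square? 0² = 0 ✓
So (x, y) = (2, 0) is a solution.

x = 2, y = 0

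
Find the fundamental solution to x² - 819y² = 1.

We seek the smallest positive integers (x, y) with x² - 819y² = 1, i.e., x² = 819y² + 1.
Try successive y values:
y = 1: x² = 819·1² + 1 = 820, not a perfect square
y = 2: x² = 819·2² + 1 = 3277, not a perfect square
y = 3: x² = 819·3² + 1 = 7372, not a perfect square
... continuing the search (or via continued fractions) ...
y = 55: x² = 819·55² + 1 = 2477476, x = 1574 ✓

Verify: 1574² - 819·55² = 2477476 - 2477475 = 1 ✓

x = 1574, y = 55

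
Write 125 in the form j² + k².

We need to find integers j, k > 0 such that j² + k² = 125.
Trying j = 2: k² = 125 - 2² = 125 - 4 = 121
k = 11
Check: 2² + 11² = 4 + 121 = 125 ✓

125 = 2² + 11²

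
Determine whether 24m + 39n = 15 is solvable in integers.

Step 1: Compute gcd(24, 39).
gcd(24, 39) = 3

Step 2: Check divisibility.
Does 3 divide 15? 15 = 3 x 5, so yes.

By the theorem on linear Diophantine equations, 24m + 39n = 15 has integer solutions if and only if gcd(24, 39) divides 15. Since 3 | 15, solutions exist.

Yes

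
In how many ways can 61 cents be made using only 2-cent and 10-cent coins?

We need non-negative integers (x, y) with 2x + 10y = 61.
For each x from 0 to 30, check if (61 - 2x) is a non-negative multiple of 10.
Solutions (x, y): none
Count: 0

0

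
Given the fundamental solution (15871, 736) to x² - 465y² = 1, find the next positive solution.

Solutions to x² - Dy² = 1 are generated by powers of (x₀ + y₀√D).
The next solution satisfies x₁ + y₁√465 = (x₀ + y₀√465)², giving:
x₁ = x₀² + 465y₀² = 15871² + 465·736² = 251888641 + 251888640 = 503777281
y₁ = 2x₀y₀ = 2·15871·736 = 23362112

Verify: 503777281² - 465·23362112² = 253791548851752961 - 253791548851752960 = 1 ✓

x = 503777281, y = 23362112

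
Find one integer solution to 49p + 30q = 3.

Step 1: Check solvability.
gcd(49, 30) = 1
Since 1 divides 3, solutions exist.

Step 2: Apply extended Euclidean algorithm to find gcd.
We find integers such that 49*x0 + 30*y0 = 1

Step 3: Scale the particular solution.
Multiply by 3/1 = 3:
p = -33, q = 54

Step 4: Verify.
49*(-33) + 30*(54) = 3 = 3 ✓

p = -33, q = 54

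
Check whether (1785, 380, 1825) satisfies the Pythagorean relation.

Compute a² + b²:
1785² + 380² = 3186225 + 144400 = 3330625
Compute c²:
1825² = 3330625
Since 3330625 = 3330625, it is a Pythagorean triple.

Yes, it is a Pythagorean triple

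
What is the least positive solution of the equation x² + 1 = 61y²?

We need x² = 61y² - 1. Try successive y:
y = 1: x² = 61·1² - 1 = 60, not a perfect square
y = 2: x² = 61·2² - 1 = 243, not a perfect square
y = 3: x² = 61·3² - 1 = 548, not a perfect square
...
y = 3805: x² = 61·3805² - 1 = 883159524 = 29718² ✓
Check: 29718² - 61·3805² = 883159524 - 883159525 = -1 ✓

x = 29718, y = 3805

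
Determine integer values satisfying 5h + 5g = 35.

Step 1: Check solvability.
gcd(5, 5) = 5
Since 5 divides 35, solutions exist.

Step 2: Apply extended Euclidean algorithm to find gcd.
We find integers such that 5*x0 + 5*y0 = 5

Step 3: Scale the particular solution.
Multiply by 35/5 = 7:
h = 0, g = 7

Step 4: Verify.
5*(0) + 5*(7) = 35 = 35 ✓

h = 0, g = 7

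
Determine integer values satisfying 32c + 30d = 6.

Step 1: Check solvability.
gcd(32, 30) = 2
Since 2 divides 6, solutions exist.

Step 2: Apply extended Euclidean algorithm to find gcd.
We find integers such that 32*x0 + 30*y0 = 2

Step 3: Scale the particular solution.
Multiply by 6/2 = 3:
c = 3, d = -3

Step 4: Verify.
32*(3) + 30*(-3) = 6 = 6 ✓

c = 3, d = -3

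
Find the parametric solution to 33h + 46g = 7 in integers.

Step 1: Compute gcd(33, 46) = 1.
Since 1 divides 7, solutions exist.

Step 2: Find a particular solution using extended Euclidean algorithm.
We get h₀ = 49, g₀ = -35.
Check: 33*49 + 46*-35 = 7 = 7 ✓

Step 3: Write the general solution.
h = 49 + (46/1)t = 49 + 46t
g = -35 - (33/1)t = -35 - 33t
for any integer t.

h = 49 + 46t, g = -35 - 33t for integer t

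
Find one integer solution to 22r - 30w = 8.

Step 1: Check solvability.
gcd(22, 30) = 2
Since 2 divides 8, solutions exist.

Step 2: Apply extended Euclidean algorithm to find gcd.
We find integers such that 22*x0 + 30*y0 = 2

Step 3: Scale the particular solution.
Multiply by 8/2 = 4:
r = -16, w = -12

Step 4: Verify.
22*(-16) - 30*(-12) = 8 = 8 ✓

r = -16, w = -12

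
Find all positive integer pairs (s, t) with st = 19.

The positive divisors of 19 are: 1, 19.
Each divisor d gives the pair (d, 19/d):
(1, 19), (19, 1)

(1, 19), (19, 1)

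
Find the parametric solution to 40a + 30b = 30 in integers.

Step 1: Compute gcd(40, 30) = 10.
Since 10 divides 30, solutions exist.

Step 2: Find a particular solution using extended Euclidean algorithm.
We get a₀ = 3, b₀ = -3.
Check: 40*3 + 30*-3 = 30 = 30 ✓

Step 3: Write the general solution.
a = 3 + (30/10)t = 3 + 3t
b = -3 - (40/10)t = -3 - 4t
for any integer t.

a = 3 + 3t, b = -3 - 4t for integer t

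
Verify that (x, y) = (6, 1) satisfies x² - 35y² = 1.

Compute x² = 6² = 36
Compute 35y² = 35·1² = 35·1 = 35
x² - 35y² = 36 - 35 = 1
Since this equals 1, (6, 1) is a solution.

Yes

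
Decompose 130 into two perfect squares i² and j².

We need to find integers i, j > 0 such that i² + j² = 130.
Trying i = 3: j² = 130 - 3² = 130 - 9 = 121
j = 11
Check: 3² + 11² = 9 + 121 = 130 ✓

130 = 3² + 11²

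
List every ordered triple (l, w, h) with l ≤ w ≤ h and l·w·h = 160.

Iterate l from 1 to ⌊160^(1/3)⌋. For each l dividing 160, iterate w ≥ l with w dividing 160/l, and set h = 160/(l·w).
Triples found (12): (1×1×160), (1×2×80), (1×4×40), (1×5×32), (1×8×20), (1×10×16), (2×2×40), (2×4×20), (2×5×16), (2×8×10), (4×4×10), (4×5×8)

(1×1×160), (1×2×80), (1×4×40), (1×5×32), (1×8×20), (1×10×16), (2×2×40), (2×4×20), (2×5×16), (2×8×10), (4×4×10), (4×5×8)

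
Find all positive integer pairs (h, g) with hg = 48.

The positive divisors of 48 are: 1, 2, 3, 4, 6, 8, 12, 16, 24, 48.
Each divisor d gives the pair (d, 48/d):
(1, 48), (2, 24), (3, 16), (4, 12), (6, 8), (8, 6), (12, 4), (16, 3), (24, 2), (48, 1)

(1, 48), (2, 24), (3, 16), (4, 12), (6, 8), (8, 6), (12, 4), (16, 3), (24, 2), (48, 1)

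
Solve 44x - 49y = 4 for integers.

Step 1: Check solvability.
gcd(44, 49) = 1
Since 1 divides 4, solutions exist.

Step 2: Apply extended Euclidean algorithm to find gcd.
We find integers such that 44*x0 + 49*y0 = 1

Step 3: Scale the particular solution.
Multiply by 4/1 = 4:
x = -40, y = -36

Step 4: Verify.
44*(-40) - 49*(-36) = 4 = 4 ✓

x = -40, y = -36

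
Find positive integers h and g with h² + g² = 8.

We need to find integers h, g > 0 such that h² + g² = 8.
Trying h = 2: g² = 8 - 2² = 8 - 4 = 4
g = 2
Check: 2² + 2² = 4 + 4 = 8 ✓

8 = 2² + 2²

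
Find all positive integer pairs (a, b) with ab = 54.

The positive divisors of 54 are: 1, 2, 3, 6, 9, 18, 27, 54.
Each divisor d gives the pair (d, 54/d):
(1, 54), (2, 27), (3, 18), (6, 9), (9, 6), (18, 3), (27, 2), (54, 1)

(1, 54), (2, 27), (3, 18), (6, 9), (9, 6), (18, 3), (27, 2), (54, 1)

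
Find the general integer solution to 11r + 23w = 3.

Step 1: Compute gcd(11, 23) = 1.
Since 1 divides 3, solutions exist.

Step 2: Find a particular solution using extended Euclidean algorithm.
We get r₀ = -6, w₀ = 3.
Check: 11*-6 + 23*3 = 3 = 3 ✓

Step 3: Write the general solution.
r = -6 + (23/1)t = -6 + 23t
w = 3 - (11/1)t = 3 - 11t
for any integer t.

r = -6 + 23t, w = 3 - 11t for integer t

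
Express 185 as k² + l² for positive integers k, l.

We need to find integers k, l > 0 such that k² + l² = 185.
Trying k = 4: l² = 185 - 4² = 185 - 16 = 169
l = 13
Check: 4² + 13² = 16 + 169 = 185 ✓

185 = 4² + 13²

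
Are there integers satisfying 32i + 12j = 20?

Step 1: Compute gcd(32, 12).
gcd(32, 12) = 4

Step 2: Check divisibility.
Does 4 divide 20? 20 = 4 x 5, so yes.

By the theorem on linear Diophantine equations, 32i + 12j = 20 has integer solutions if and only if gcd(32, 12) divides 20. Since 4 | 20, solutions exist.

Yes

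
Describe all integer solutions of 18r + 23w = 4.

Step 1: Compute gcd(18, 23) = 1.
Since 1 divides 4, solutions exist.

Step 2: Find a particular solution using extended Euclidean algorithm.
We get r₀ = 36, w₀ = -28.
Check: 18*36 + 23*-28 = 4 = 4 ✓

Step 3: Write the general solution.
r = 36 + (23/1)t = 36 + 23t
w = -28 - (18/1)t = -28 - 18t
for any integer t.

r = 36 + 23t, w = -28 - 18t for integer t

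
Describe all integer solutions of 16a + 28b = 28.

Step 1: Compute gcd(16, 28) = 4.
Since 4 divides 28, solutions exist.

Step 2: Find a particular solution using extended Euclidean algorithm.
We get a₀ = 14, b₀ = -7.
Check: 16*14 + 28*-7 = 28 = 28 ✓

Step 3: Write the general solution.
a = 14 + (28/4)t = 14 + 7t
b = -7 - (16/4)t = -7 - 4t
for any integer t.

a = 14 + 7t, b = -7 - 4t for integer t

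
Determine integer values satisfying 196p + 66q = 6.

Step 1: Check solvability.
gcd(196, 66) = 2
Since 2 divides 6, solutions exist.

Step 2: Apply extended Euclidean algorithm to find gcd.
We find integers such that 196*x0 + 66*y0 = 2

Step 3: Scale the particular solution.
Multiply by 6/2 = 3:
p = -3, q = 9

Step 4: Verify.
196*(-3) + 66*(9) = 6 = 6 ✓

p = -3, q = 9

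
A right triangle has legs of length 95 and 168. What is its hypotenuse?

c² = a² + b² = 95² + 168² = 9025 + 28224 = 37249
c = 193

193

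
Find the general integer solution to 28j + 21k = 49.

Step 1: Compute gcd(28, 21) = 7.
Since 7 divides 49, solutions exist.

Step 2: Find a particular solution using extended Euclidean algorithm.
We get j₀ = 7, k₀ = -7.
Check: 28*7 + 21*-7 = 49 = 49 ✓

Step 3: Write the general solution.
j = 7 + (21/7)t = 7 + 3t
k = -7 - (28/7)t = -7 - 4t
for any integer t.

j = 7 + 3t, k = -7 - 4t for integer t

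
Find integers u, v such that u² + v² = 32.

We need to find integers u, v > 0 such that u² + v² = 32.
Trying u = 4: v² = 32 - 4² = 32 - 16 = 16
v = 4
Check: 4² + 4² = 16 + 16 = 32 ✓

32 = 4² + 4²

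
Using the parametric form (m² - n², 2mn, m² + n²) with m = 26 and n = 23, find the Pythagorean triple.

a = m² - n² = 26² - 23² = 676 - 529 = 147
b = 2mn = 2·26·23 = 1196
c = m² + n² = 676 + 529 = 1205
Verify: 147² + 1196² = 21609 + 1430416 = 1452025 = 1205² ✓

(147, 1196, 1205)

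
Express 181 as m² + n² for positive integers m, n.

We need to find integers m, n > 0 such that m² + n² = 181.
Trying m = 9: n² = 181 - 9² = 181 - 81 = 100
n = 10
Check: 9² + 10² = 81 + 100 = 181 ✓

181 = 9² + 10²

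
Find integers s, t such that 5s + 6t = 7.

Step 1: Check solvability.
gcd(5, 6) = 1
Since 1 divides 7, solutions exist.

Step 2: Apply extended Euclidean algorithm to find gcd.
We find integers such that 5*x0 + 6*y0 = 1

Step 3: Scale the particular solution.
Multiply by 7/1 = 7:
s = -7, t = 7

Step 4: Verify.
5*(-7) + 6*(7) = 7 = 7 ✓

s = -7, t = 7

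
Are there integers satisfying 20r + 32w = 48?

Step 1: Compute gcd(20, 32).
gcd(20, 32) = 4

Step 2: Check divisibility.
Does 4 divide 48? 48 = 4 x 12, so yes.

By the theorem on linear Diophantine equations, 20r + 32w = 48 has integer solutions if and only if gcd(20, 32) divides 48. Since 4 | 48, solutions exist.

Yes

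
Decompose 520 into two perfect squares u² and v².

We need to find integers u, v > 0 such that u² + v² = 520.
Trying u = 6: v² = 520 - 6² = 520 - 36 = 484
v = 22
Check: 6² + 22² = 36 + 484 = 520 ✓

520 = 6² + 22²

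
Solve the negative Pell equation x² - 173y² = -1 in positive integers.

We need x² = 173y² - 1. Try successive y:
y = 1: x² = 173·1² - 1 = 172, not a perfect square
y = 2: x² = 173·2² - 1 = 691, not a perfect square
y = 3: x² = 173·3² - 1 = 1556, not a perfect square
...
y = 85: x² = 173·85² - 1 = 1249924 = 1118² ✓
Check: 1118² - 173·85² = 1249924 - 1249925 = -1 ✓

x = 1118, y = 85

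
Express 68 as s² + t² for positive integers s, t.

We need to find integers s, t > 0 such that s² + t² = 68.
Trying s = 2: t² = 68 - 2² = 68 - 4 = 64
t = 8
Check: 2² + 8² = 4 + 64 = 68 ✓

68 = 2² + 8²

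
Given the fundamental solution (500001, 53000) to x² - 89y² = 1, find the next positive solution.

Solutions to x² - Dy² = 1 are generated by powers of (x₀ + y₀√D).
The next solution satisfies x₁ + y₁√89 = (x₀ + y₀√89)², giving:
x₁ = x₀² + 89y₀² = 500001² + 89·53000² = 250001000001 + 250001000000 = 500002000001
y₁ = 2x₀y₀ = 2·500001·53000 = 53000106000

Verify: 500002000001² - 89·53000106000² = 250002000005000004000001 - 250002000005000004000000 = 1 ✓

x = 500002000001, y = 53000106000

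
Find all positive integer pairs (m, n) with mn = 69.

The positive divisors of 69 are: 1, 3, 23, 69.
Each divisor d gives the pair (d, 69/d):
(1, 69), (3, 23), (23, 3), (69, 1)

(1, 69), (3, 23), (23, 3), (69, 1)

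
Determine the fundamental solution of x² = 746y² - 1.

We need x² = 746y² - 1. Try successive y:
y = 1: x² = 746·1² - 1 = 745, not a perfect square
y = 2: x² = 746·2² - 1 = 2983, not a perfect square
y = 3: x² = 746·3² - 1 = 6713, not a perfect square
...
y = 202645: x² = 746·202645² - 1 = 30634487034649 = 5534843² ✓
Check: 5534843² - 746·202645² = 30634487034649 - 30634487034650 = -1 ✓

x = 5534843, y = 202645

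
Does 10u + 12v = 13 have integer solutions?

Step 1: Compute gcd(10, 12).
gcd(10, 12) = 2

Step 2: Check divisibility.
Does 2 divide 13? 13 = 2 x 6 + 1, so no.

By the theorem on linear Diophantine equations, 10u + 12v = 13 has integer solutions if and only if gcd(10, 12) divides 13. Since 2 does not divide 13, no solutions exist.

No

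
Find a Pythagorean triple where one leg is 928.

We need the other leg and hypotenuse such that 928² + x² = c².
Take x = 585, c = 1097: 928² + 585² = 861184 + 342225 = 1203409 = 1097² ✓
Triple: (585, 928, 1097)

(585, 928, 1097)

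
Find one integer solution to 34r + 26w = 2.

Step 1: Check solvability.
gcd(34, 26) = 2
Since 2 divides 2, solutions exist.

Step 2: Apply extended Euclidean algorithm to find gcd.
We find integers such that 34*x0 + 26*y0 = 2

Step 3: Scale the particular solution.
Multiply by 2/2 = 1:
r = -3, w = 4

Step 4: Verify.
34*(-3) + 26*(4) = 2 = 2 ✓

r = -3, w = 4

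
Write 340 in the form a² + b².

We need to find integers a, b > 0 such that a² + b² = 340.
Trying a = 4: b² = 340 - 4² = 340 - 16 = 324
b = 18
Check: 4² + 18² = 16 + 324 = 340 ✓

340 = 4² + 18²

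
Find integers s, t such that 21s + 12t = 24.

Step 1: Check solvability.
gcd(21, 12) = 3
Since 3 divides 24, solutions exist.

Step 2: Apply extended Euclidean algorithm to find gcd.
We find integers such that 21*x0 + 12*y0 = 3

Step 3: Scale the particular solution.
Multiply by 24/3 = 8:
s = -8, t = 16

Step 4: Verify.
21*(-8) + 12*(16) = 24 = 24 ✓

s = -8, t = 16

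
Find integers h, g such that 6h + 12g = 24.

Step 1: Check solvability.
gcd(6, 12) = 6
Since 6 divides 24, solutions exist.

Step 2: Apply extended Euclidean algorithm to find gcd.
We find integers such that 6*x0 + 12*y0 = 6

Step 3: Scale the particular solution.
Multiply by 24/6 = 4:
h = 4, g = 0

Step 4: Verify.
6*(4) + 12*(0) = 24 = 24 ✓

h = 4, g = 0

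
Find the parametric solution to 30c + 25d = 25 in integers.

Step 1: Compute gcd(30, 25) = 5.
Since 5 divides 25, solutions exist.

Step 2: Find a particular solution using extended Euclidean algorithm.
We get c₀ = 5, d₀ = -5.
Check: 30*5 + 25*-5 = 25 = 25 ✓

Step 3: Write the general solution.
c = 5 + (25/5)t = 5 + 5t
d = -5 - (30/5)t = -5 - 6t
for any integer t.

c = 5 + 5t, d = -5 - 6t for integer t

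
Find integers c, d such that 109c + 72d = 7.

Step 1: Check solvability.
gcd(109, 72) = 1
Since 1 divides 7, solutions exist.

Step 2: Apply extended Euclidean algorithm to find gcd.
We find integers such that 109*x0 + 72*y0 = 1

Step 3: Scale the particular solution.
Multiply by 7/1 = 7:
c = -245, d = 371

Step 4: Verify.
109*(-245) + 72*(371) = 7 = 7 ✓

c = -245, d = 371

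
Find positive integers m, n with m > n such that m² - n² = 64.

Factor: m² - n² = (m+n)(m-n) = 64.
We need two factors of 64 with the same parity.
Use m+n = 32 and m-n = 2 (product 32·2 = 64).
Adding: 2m = 34, so m = 17.
Subtracting: 2n = 30, so n = 15.
Check: 17² - 15² = 289 - 225 = 64 ✓

m = 17, n = 15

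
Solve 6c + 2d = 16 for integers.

Step 1: Check solvability.
gcd(6, 2) = 2
Since 2 divides 16, solutions exist.

Step 2: Apply extended Euclidean algorithm to find gcd.
We find integers such that 6*x0 + 2*y0 = 2

Step 3: Scale the particular solution.
Multiply by 16/2 = 8:
c = 0, d = 8

Step 4: Verify.
6*(0) + 2*(8) = 16 = 16 ✓

c = 0, d = 8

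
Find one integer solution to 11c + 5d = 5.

Step 1: Check solvability.
gcd(11, 5) = 1
Since 1 divides 5, solutions exist.

Step 2: Apply extended Euclidean algorithm to find gcd.
We find integers such that 11*x0 + 5*y0 = 1

Step 3: Scale the particular solution.
Multiply by 5/1 = 5:
c = 5, d = -10

Step 4: Verify.
11*(5) + 5*(-10) = 5 = 5 ✓

c = 5, d = -10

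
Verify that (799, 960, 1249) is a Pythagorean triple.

Compute a² + b² = 799² + 960² = 638401 + 921600 = 1560001
Compute c² = 1249² = 1560001
Since 1560001 = 1560001, confirmed.

Yes, it is a Pythagorean triple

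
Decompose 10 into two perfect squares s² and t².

We need to find integers s, t > 0 such that s² + t² = 10.
Trying s = 1: t² = 10 - 1² = 10 - 1 = 9
t = 3
Check: 1² + 3² = 1 + 9 = 10 ✓

10 = 1² + 3²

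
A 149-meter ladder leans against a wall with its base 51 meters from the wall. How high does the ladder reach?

The ladder, wall, and ground form a right triangle with hypotenuse 149 and one leg 51.
By the Pythagorean theorem: h² = 149² - 51² = 22201 - 2601 = 19600
h = √19600 = 140 meters

140 meters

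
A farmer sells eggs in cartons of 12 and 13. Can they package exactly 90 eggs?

We need non-negative a, b with 12a + 13b = 90.
gcd(12, 13) = 1 divides 90.
Try a = 1: 13b = 90 - 12 = 78, so b = 6.
One way: 1 cartons of 12 and 6 cartons of 13.

Yes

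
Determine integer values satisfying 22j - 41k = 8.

Step 1: Check solvability.
gcd(22, 41) = 1
Since 1 divides 8, solutions exist.

Step 2: Apply extended Euclidean algorithm to find gcd.
We find integers such that 22*x0 + 41*y0 = 1

Step 3: Scale the particular solution.
Multiply by 8/1 = 8:
j = -104, k = -56

Step 4: Verify.
22*(-104) - 41*(-56) = 8 = 8 ✓

j = -104, k = -56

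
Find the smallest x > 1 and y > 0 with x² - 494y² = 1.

We seek the smallest positive integers (x, y) with x² - 494y² = 1, i.e., x² = 494y² + 1.
Try successive y values:
y = 1: x² = 494·1² + 1 = 495, not a perfect square
y = 2: x² = 494·2² + 1 = 1977, not a perfect square
y = 3: x² = 494·3² + 1 = 4447, not a perfect square
... continuing the search (or via continued fractions) ...
y = 3286: x² = 494·3286² + 1 = 5334111225, x = 73035 ✓

Verify: 73035² - 494·3286² = 5334111225 - 5334111224 = 1 ✓

x = 73035, y = 3286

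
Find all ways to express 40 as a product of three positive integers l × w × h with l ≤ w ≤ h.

Iterate l from 1 to ⌊40^(1/3)⌋. For each l dividing 40, iterate w ≥ l with w dividing 40/l, and set h = 40/(l·w).
Triples found (6): (1×1×40), (1×2×20), (1×4×10), (1×5×8), (2×2×10), (2×4×5)

(1×1×40), (1×2×20), (1×4×10), (1×5×8), (2×2×10), (2×4×5)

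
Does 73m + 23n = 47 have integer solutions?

Step 1: Compute gcd(73, 23).
gcd(73, 23) = 1

Step 2: Check divisibility.
Does 1 divide 47? 47 = 1 x 47, so yes.

By the theorem on linear Diophantine equations, 73m + 23n = 47 has integer solutions if and only if gcd(73, 23) divides 47. Since 1 | 47, solutions exist.

Yes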